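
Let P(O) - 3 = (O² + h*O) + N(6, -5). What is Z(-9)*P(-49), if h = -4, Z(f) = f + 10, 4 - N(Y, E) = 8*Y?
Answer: 2556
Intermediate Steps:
N(Y, E) = 4 - 8*Y
Z(f) = 10 + f
P(O) = -41 + O² - 4*O (P(O) = 3 + ((O² - 4*O) + (4 - 8*6)) = 3 + ((O² - 4*O) + (4 - 48)) = 3 + ((O² - 4*O) - 44) = 3 + (-44 + O² - 4*O) = -41 + O² - 4*O)
Z(-9)*P(-49) = (10 - 9)*(-41 + (-49)² - 4*(-49)) = 1*(-41 + 2401 + 196) = 1*2556 = 2556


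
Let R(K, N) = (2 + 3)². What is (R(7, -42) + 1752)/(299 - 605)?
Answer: -1777/306 ≈ -5.8072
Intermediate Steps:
R(K, N) = 25 (R(K, N) = 5² = 25)
(R(7, -42) + 1752)/(299 - 605) = (25 + 1752)/(299 - 605) = 1777/(-306) = 1777*(-1/306) = -1777/306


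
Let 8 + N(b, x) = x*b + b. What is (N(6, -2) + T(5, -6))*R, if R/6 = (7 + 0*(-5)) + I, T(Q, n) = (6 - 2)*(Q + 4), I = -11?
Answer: -528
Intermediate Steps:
T(Q, n) = 16 + 4*Q (T(Q, n) = 4*(4 + Q) = 16 + 4*Q)
N(b, x) = -8 + b + b*x (N(b, x) = -8 + (x*b + b) = -8 + (b*x + b) = -8 + (b + b*x) = -8 + b + b*x)
R = -24 (R = 6*((7 + 0*(-5)) - 11) = 6*((7 + 0) - 11) = 6*(7 - 11) = 6*(-4) = -24)
(N(6, -2) + T(5, -6))*R = ((-8 + 6 + 6*(-2)) + (16 + 4*5))*(-24) = ((-8 + 6 - 12) + (16 + 20))*(-24) = (-14 + 36)*(-24) = 22*(-24) = -528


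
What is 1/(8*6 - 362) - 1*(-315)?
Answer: 98909/314 ≈ 315.00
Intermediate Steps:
1/(8*6 - 362) - 1*(-315) = 1/(48 - 362) + 315 = 1/(-314) + 315 = -1/314 + 315 = 98909/314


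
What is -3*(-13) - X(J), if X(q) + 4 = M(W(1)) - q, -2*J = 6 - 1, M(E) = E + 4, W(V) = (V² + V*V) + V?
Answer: 67/2 ≈ 33.500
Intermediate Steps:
W(V) = V + 2*V² (W(V) = (V² + V²) + V = 2*V² + V = V + 2*V²)
M(E) = 4 + E
J = -5/2 (J = -(6 - 1)/2 = -½*5 = -5/2 ≈ -2.5000)
X(q) = 3 - q (X(q) = -4 + ((4 + 1*(1 + 2*1)) - q) = -4 + ((4 + 1*(1 + 2)) - q) = -4 + ((4 + 1*3) - q) = -4 + ((4 + 3) - q) = -4 + (7 - q) = 3 - q)
-3*(-13) - X(J) = -3*(-13) - (3 - 1*(-5/2)) = 39 - (3 + 5/2) = 39 - 1*11/2 = 39 - 11/2 = 67/2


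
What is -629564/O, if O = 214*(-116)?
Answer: 157391/6206 ≈ 25.361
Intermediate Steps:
O = -24824
-629564/O = -629564/(-24824) = -629564*(-1/24824) = 157391/6206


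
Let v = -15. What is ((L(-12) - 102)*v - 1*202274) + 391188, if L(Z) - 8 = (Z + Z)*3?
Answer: 191404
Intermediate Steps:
L(Z) = 8 + 6*Z (L(Z) = 8 + (Z + Z)*3 = 8 + (2*Z)*3 = 8 + 6*Z)
((L(-12) - 102)*v - 1*202274) + 391188 = (((8 + 6*(-12)) - 102)*(-15) - 1*202274) + 391188 = (((8 - 72) - 102)*(-15) - 202274) + 391188 = ((-64 - 102)*(-15) - 202274) + 391188 = (-166*(-15) - 202274) + 391188 = (2490 - 202274) + 391188 = -199784 + 391188 = 191404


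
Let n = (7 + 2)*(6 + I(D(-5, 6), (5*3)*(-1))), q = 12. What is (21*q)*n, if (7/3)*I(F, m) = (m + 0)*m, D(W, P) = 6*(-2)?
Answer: 232308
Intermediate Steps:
D(W, P) = -12
I(F, m) = 3*m**2/7 (I(F, m) = 3*((m + 0)*m)/7 = 3*(m*m)/7 = 3*m**2/7)
n = 6453/7 (n = (7 + 2)*(6 + 3*((5*3)*(-1))**2/7) = 9*(6 + 3*(15*(-1))**2/7) = 9*(6 + (3/7)*(-15)**2) = 9*(6 + (3/7)*225) = 9*(6 + 675/7) = 9*(717/7) = 6453/7 ≈ 921.86)
(21*q)*n = (21*12)*(6453/7) = 252*(6453/7) = 232308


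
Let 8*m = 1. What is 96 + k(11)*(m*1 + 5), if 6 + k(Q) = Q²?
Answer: 5483/8 ≈ 685.38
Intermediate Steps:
m = ⅛ (m = (⅛)*1 = ⅛ ≈ 0.12500)
k(Q) = -6 + Q²
96 + k(11)*(m*1 + 5) = 96 + (-6 + 11²)*((⅛)*1 + 5) = 96 + (-6 + 121)*(⅛ + 5) = 96 + 115*(41/8) = 96 + 4715/8 = 5483/8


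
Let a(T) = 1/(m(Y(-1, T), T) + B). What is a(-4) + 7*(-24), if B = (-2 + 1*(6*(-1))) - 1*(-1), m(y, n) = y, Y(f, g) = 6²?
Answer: -4871/29 ≈ -167.97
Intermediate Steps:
Y(f, g) = 36
B = -7 (B = (-2 + 1*(-6)) + 1 = (-2 - 6) + 1 = -8 + 1 = -7)
a(T) = 1/29 (a(T) = 1/(36 - 7) = 1/29)
a(-4) + 7*(-24) = 1/29 + 7*(-24) = 1/29 - 168 = -4871/29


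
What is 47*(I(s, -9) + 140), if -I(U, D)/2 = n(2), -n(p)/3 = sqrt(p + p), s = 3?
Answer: 7144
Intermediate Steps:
n(p) = -3*sqrt(2)*sqrt(p) (n(p) = -3*sqrt(p + p) = -3*sqrt(2)*sqrt(p))
I(U, D) = 12 (I(U, D) = -(-6)*sqrt(2)*sqrt(2) = -2*(-6) = 12)
47*(I(s, -9) + 140) = 47*(12 + 140) = 47*152 = 7144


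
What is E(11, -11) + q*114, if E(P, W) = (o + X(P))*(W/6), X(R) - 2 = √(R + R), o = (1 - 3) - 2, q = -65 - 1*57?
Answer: -41713/3 - 11*√22/6 ≈ -13913.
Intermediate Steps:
q = -122 (q = -65 - 57 = -122)
o = -4 (o = -2 - 2 = -4)
X(R) = 2 + √2*√R (X(R) = 2 + √(R + R) = 2 + √(2*R) = 2 + √2*√R)
E(P, W) = W*(-2 + √2*√P)/6 (E(P, W) = (-4 + (2 + √2*√P))*(W/6) = (-2 + √2*√P)*(W*(⅙)) = (-2 + √2*√P)*(W/6) = W*(-2 + √2*√P)/6)
E(11, -11) + q*114 = (⅙)*(-11)*(-2 + √2*√11) - 122*114 = (⅙)*(-11)*(-2 + √22) - 13908 = (11/3 - 11*√22/6) - 13908 = -41713/3 - 11*√22/6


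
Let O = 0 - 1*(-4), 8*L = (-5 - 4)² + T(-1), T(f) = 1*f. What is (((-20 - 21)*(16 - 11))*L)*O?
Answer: -8200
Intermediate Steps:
T(f) = f
L = 10 (L = ((-5 - 4)² - 1)/8 = ((-9)² - 1)/8 = (81 - 1)/8 = (⅛)*80 = 10)
O = 4 (O = 0 + 4 = 4)
(((-20 - 21)*(16 - 11))*L)*O = (((-20 - 21)*(16 - 11))*10)*4 = (-41*5*10)*4 = -205*10*4 = -2050*4 = -8200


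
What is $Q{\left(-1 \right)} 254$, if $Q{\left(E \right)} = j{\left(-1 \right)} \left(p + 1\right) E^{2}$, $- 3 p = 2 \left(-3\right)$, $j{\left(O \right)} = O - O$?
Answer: $0$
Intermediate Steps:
$j{\left(O \right)} = 0$
$p = 2$ ($p = - \frac{2 \left(-3\right)}{3} = \left(- \frac{1}{3}\right) \left(-6\right) = 2$)
$Q{\left(E \right)} = 0$ ($Q{\left(E \right)} = 0 \left(2 + 1\right) E^{2} = 0 \cdot 3 E^{2} = 0 E^{2} = 0$)
$Q{\left(-1 \right)} 254 = 0 \cdot 254 = 0$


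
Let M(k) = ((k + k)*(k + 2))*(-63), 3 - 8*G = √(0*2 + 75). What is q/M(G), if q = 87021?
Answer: 28128/91 + 23440*√3/91 ≈ 755.25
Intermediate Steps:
G = 3/8 - 5*√3/8 (G = 3/8 - √(0*2 + 75)/8 = 3/8 - √(0 + 75)/8 = 3/8 - 5*√3/8 ≈ -0.70753)
M(k) = -126*k*(2 + k) (M(k) = ((2*k)*(2 + k))*(-63) = (2*k*(2 + k))*(-63) = -126*k*(2 + k))
q/M(G) = 87021/((-126*(3/8 - 5*√3/8)*(2 + (3/8 - 5*√3/8)))) = 87021/((-126*(3/8 - 5*√3/8)*(19/8 - 5*√3/8))) = 87021*(-1/(126*(3/8 - 5*√3/8)*(19/8 - 5*√3/8))) = -9669/(14*(3/8 - 5*√3/8)*(19/8 - 5*√3/8))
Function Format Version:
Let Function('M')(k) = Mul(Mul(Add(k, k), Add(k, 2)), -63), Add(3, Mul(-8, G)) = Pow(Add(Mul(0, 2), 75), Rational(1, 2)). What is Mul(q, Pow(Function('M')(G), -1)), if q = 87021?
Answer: Add(Rational(28128, 91), Mul(Rational(23440, 91), Pow(3, Rational(1, 2)))) ≈ 755.25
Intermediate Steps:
G = Add(Rational(3, 8), Mul(Rational(-5, 8), Pow(3, Rational(1, 2)))) (G = Add(Rational(3, 8), Mul(Rational(-1, 8), Pow(Add(Mul(0, 2), 75), Rational(1, 2)))) = Add(Rational(3, 8), Mul(Rational(-1, 8), Pow(Add(0, 75), Rational(1, 2)))) = Add(Rational(3, 8), Mul(Rational(-1, 8), Pow(75, Rational(1, 2)))) = Add(Rational(3, 8), Mul(Rational(-1, 8), Mul(5, Pow(3, Rational(1, 2))))) = Add(Rational(3, 8), Mul(Rational(-5, 8), Pow(3, Rational(1, 2)))) ≈ -0.70753)
Function('M')(k) = Mul(-126, k, Add(2, k)) (Function('M')(k) = Mul(Mul(Mul(2, k), Add(2, k)), -63) = Mul(Mul(2, k, Add(2, k)), -63) = Mul(-126, k, Add(2, k)))
Mul(q, Pow(Function('M')(G), -1)) = Mul(87021, Pow(Mul(-126, Add(Rational(3, 8), Mul(Rational(-5, 8), Pow(3, Rational(1, 2)))), Add(2, Add(Rational(3, 8), Mul(Rational(-5, 8), Pow(3, Rational(1, 2)))))), -1)) = Mul(87021, Pow(Mul(-126, Add(Rational(3, 8), Mul(Rational(-5, 8), Pow(3, Rational(1, 2)))), Add(Rational(19, 8), Mul(Rational(-5, 8), Pow(3, Rational(1, 2))))), -1)) = Mul(87021, Mul(Rational(-1, 126), Pow(Add(Rational(3, 8), Mul(Rational(-5, 8), Pow(3, Rational(1, 2)))), -1), Pow(Add(Rational(19, 8), Mul(Rational(-5, 8), Pow(3, Rational(1, 2)))), -1))) = Mul(Rational(-9669, 14), Pow(Add(Rational(3, 8), Mul(Rational(-5, 8), Pow(3, Rational(1, 2)))), -1), Pow(Add(Rational(19, 8), Mul(Rational(-5, 8), Pow(3, Rational(1, 2)))), -1))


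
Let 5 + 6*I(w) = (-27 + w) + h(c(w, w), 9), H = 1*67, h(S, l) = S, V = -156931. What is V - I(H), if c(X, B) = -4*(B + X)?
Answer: -313695/2 ≈ -1.5685e+5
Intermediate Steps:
c(X, B) = -4*B - 4*X
H = 67
I(w) = -16/3 - 7*w/6 (I(w) = -⅚ + ((-27 + w) + (-4*w - 4*w))/6 = -⅚ + ((-27 + w) - 8*w)/6 = -⅚ + (-27 - 7*w)/6 = -⅚ + (-9/2 - 7*w/6) = -16/3 - 7*w/6)
V - I(H) = -156931 - (-16/3 - 7/6*67) = -156931 - (-16/3 - 469/6) = -156931 - 1*(-167/2) = -156931 + 167/2 = -313695/2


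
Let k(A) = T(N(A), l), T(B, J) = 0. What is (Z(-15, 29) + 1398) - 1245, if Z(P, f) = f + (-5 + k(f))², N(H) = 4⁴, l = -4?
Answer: 207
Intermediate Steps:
N(H) = 256
k(A) = 0
Z(P, f) = 25 + f (Z(P, f) = f + (-5 + 0)² = f + (-5)² = f + 25 = 25 + f)
(Z(-15, 29) + 1398) - 1245 = ((25 + 29) + 1398) - 1245 = (54 + 1398) - 1245 = 1452 - 1245 = 207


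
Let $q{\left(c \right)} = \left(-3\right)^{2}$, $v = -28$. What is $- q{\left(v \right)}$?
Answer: $-9$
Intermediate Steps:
$q{\left(c \right)} = 9$
$- q{\left(v \right)} = \left(-1\right) 9 = -9$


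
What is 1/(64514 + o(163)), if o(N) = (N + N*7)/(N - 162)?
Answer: 1/65818 ≈ 1.5193e-5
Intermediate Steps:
o(N) = 8*N/(-162 + N) (o(N) = (N + 7*N)/(-162 + N) = (8*N)/(-162 + N) = 8*N/(-162 + N))
1/(64514 + o(163)) = 1/(64514 + 8*163/(-162 + 163)) = 1/(64514 + 8*163/1) = 1/(64514 + 8*163*1) = 1/(64514 + 1304) = 1/65818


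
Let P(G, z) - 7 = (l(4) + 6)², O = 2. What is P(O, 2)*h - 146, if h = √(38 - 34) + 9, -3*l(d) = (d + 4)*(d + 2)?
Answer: 1031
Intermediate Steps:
l(d) = -(2 + d)*(4 + d)/3 (l(d) = -(d + 4)*(d + 2)/3 = -(4 + d)*(2 + d)/3 = -(2 + d)*(4 + d)/3)
P(G, z) = 107 (P(G, z) = 7 + ((-8/3 - 2*4 - ⅓*4²) + 6)² = 7 + ((-8/3 - 8 - ⅓*16) + 6)² = 7 + ((-8/3 - 8 - 16/3) + 6)² = 7 + (-16 + 6)² = 7 + (-10)² = 7 + 100 = 107)
h = 11 (h = √4 + 9 = 2 + 9 = 11)
P(O, 2)*h - 146 = 107*11 - 146 = 1177 - 146 = 1031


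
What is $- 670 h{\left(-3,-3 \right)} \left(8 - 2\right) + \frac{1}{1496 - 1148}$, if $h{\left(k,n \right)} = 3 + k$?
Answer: $\frac{1}{348} \approx 0.0028736$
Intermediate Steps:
$- 670 h{\left(-3,-3 \right)} \left(8 - 2\right) + \frac{1}{1496 - 1148} = - 670 \left(3 - 3\right) \left(8 - 2\right) + \frac{1}{1496 - 1148} = - 670 \cdot 0 \cdot 6 + \frac{1}{348} = \left(-670\right) 0 + \frac{1}{348} = 0 + \frac{1}{348} = \frac{1}{348}$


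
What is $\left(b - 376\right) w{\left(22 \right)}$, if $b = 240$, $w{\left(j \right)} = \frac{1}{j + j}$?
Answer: $- \frac{34}{11} \approx -3.0909$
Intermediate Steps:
$w{\left(j \right)} = \frac{1}{2 j}$
$\left(b - 376\right) w{\left(22 \right)} = \left(240 - 376\right) \frac{1}{2 \cdot 22} = - 136 \cdot \frac{1}{2} \cdot \frac{1}{22} = \left(-136\right) \frac{1}{44} = - \frac{34}{11}$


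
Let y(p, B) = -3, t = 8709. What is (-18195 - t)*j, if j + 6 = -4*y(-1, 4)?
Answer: -161424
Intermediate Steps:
j = 6 (j = -6 - 4*(-3) = -6 + 12 = 6)
(-18195 - t)*j = (-18195 - 1*8709)*6 = (-18195 - 8709)*6 = -26904*6 = -161424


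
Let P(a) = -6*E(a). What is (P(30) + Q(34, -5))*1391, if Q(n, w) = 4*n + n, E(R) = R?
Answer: -13910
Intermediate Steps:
Q(n, w) = 5*n
P(a) = -6*a
(P(30) + Q(34, -5))*1391 = (-6*30 + 5*34)*1391 = (-180 + 170)*1391 = -10*1391 = -13910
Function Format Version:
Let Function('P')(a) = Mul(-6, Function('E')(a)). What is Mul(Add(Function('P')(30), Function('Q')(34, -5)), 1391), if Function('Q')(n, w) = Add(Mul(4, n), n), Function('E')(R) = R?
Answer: -13910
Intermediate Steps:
Function('Q')(n, w) = Mul(5, n)
Function('P')(a) = Mul(-6, a)
Mul(Add(Function('P')(30), Function('Q')(34, -5)), 1391) = Mul(Add(Mul(-6, 30), Mul(5, 34)), 1391) = Mul(Add(-180, 170), 1391) = Mul(-10, 1391) = -13910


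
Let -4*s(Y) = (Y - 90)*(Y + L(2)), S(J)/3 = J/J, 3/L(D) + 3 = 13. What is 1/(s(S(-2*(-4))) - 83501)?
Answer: -40/3337169 ≈ -1.1986e-5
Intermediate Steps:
L(D) = 3/10 (L(D) = 3/(-3 + 13) = 3/10)
S(J) = 3 (S(J) = 3*(J/J) = 3*1 = 3)
s(Y) = -(-90 + Y)*(3/10 + Y)/4 (s(Y) = -(Y - 90)*(Y + 3/10)/4 = -(-90 + Y)*(3/10 + Y)/4)
1/(s(S(-2*(-4))) - 83501) = 1/((27/4 - ¼*3² + (897/40)*3) - 83501) = 1/((27/4 - ¼*9 + 2691/40) - 83501) = 1/((27/4 - 9/4 + 2691/40) - 83501) = 1/(2871/40 - 83501) = 1/(-3337169/40) = -40/3337169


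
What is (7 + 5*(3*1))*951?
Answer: 20922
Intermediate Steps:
(7 + 5*(3*1))*951 = (7 + 5*3)*951 = (7 + 15)*951 = 22*951 = 20922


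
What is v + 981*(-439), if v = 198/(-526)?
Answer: -113263416/263 ≈ -4.3066e+5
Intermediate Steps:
v = -99/263 (v = 198*(-1/526) = -99/263 ≈ -0.37643)
v + 981*(-439) = -99/263 + 981*(-439) = -99/263 - 430659 = -113263416/263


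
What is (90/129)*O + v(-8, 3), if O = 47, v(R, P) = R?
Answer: 1066/43 ≈ 24.791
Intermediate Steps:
(90/129)*O + v(-8, 3) = (90/129)*47 - 8 = (90*(1/129))*47 - 8 = (30/43)*47 - 8 = 1410/43 - 8 = 1066/43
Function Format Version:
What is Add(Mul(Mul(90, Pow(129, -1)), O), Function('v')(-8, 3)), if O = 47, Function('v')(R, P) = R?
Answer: Rational(1066, 43) ≈ 24.791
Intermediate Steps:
Add(Mul(Mul(90, Pow(129, -1)), O), Function('v')(-8, 3)) = Add(Mul(Mul(90, Pow(129, -1)), 47), -8) = Add(Mul(Mul(90, Rational(1, 129)), 47), -8) = Add(Mul(Rational(30, 43), 47), -8) = Add(Rational(1410, 43), -8) = Rational(1066, 43)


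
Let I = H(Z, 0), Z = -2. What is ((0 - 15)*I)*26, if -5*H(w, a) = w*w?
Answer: 312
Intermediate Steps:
H(w, a) = -w**2/5 (H(w, a) = -w*w/5 = -w**2/5)
I = -4/5 (I = -1/5*(-2)**2 = -1/5*4 = -4/5 ≈ -0.80000)
((0 - 15)*I)*26 = ((0 - 15)*(-4/5))*26 = -15*(-4/5)*26 = 12*26 = 312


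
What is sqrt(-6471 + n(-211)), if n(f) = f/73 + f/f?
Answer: I*sqrt(34494033)/73 ≈ 80.454*I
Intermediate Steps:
n(f) = 1 + f/73 (n(f) = f*(1/73) + 1 = f/73 + 1 = 1 + f/73)
sqrt(-6471 + n(-211)) = sqrt(-6471 + (1 + (1/73)*(-211))) = sqrt(-6471 + (1 - 211/73)) = sqrt(-6471 - 138/73) = sqrt(-472521/73) = I*sqrt(34494033)/73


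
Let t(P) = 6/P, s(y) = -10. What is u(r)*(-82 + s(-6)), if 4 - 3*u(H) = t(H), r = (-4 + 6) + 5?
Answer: -2024/21 ≈ -96.381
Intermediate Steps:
r = 7 (r = 2 + 5 = 7)
u(H) = 4/3 - 2/H
u(r)*(-82 + s(-6)) = (4/3 - 2/7)*(-82 - 10) = (4/3 - 2*1/7)*(-92) = (4/3 - 2/7)*(-92) = (22/21)*(-92) = -2024/21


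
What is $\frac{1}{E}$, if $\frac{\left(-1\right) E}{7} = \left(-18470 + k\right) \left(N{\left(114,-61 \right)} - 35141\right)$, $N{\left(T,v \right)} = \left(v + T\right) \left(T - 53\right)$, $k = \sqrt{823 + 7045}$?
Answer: $- \frac{9235}{38097054747696} - \frac{\sqrt{1967}}{38097054747696} \approx -2.4357 \cdot 10^{-10}$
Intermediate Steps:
$k = 2 \sqrt{1967}$ ($k = \sqrt{7868} = 2 \sqrt{1967} \approx 88.702$)
$N{\left(T,v \right)} = \left(-53 + T\right) \left(T + v\right)$ ($N{\left(T,v \right)} = \left(T + v\right) \left(-53 + T\right) = \left(-53 + T\right) \left(T + v\right)$)
$E = -4125385320 + 446712 \sqrt{1967}$ ($E = - 7 \left(-18470 + 2 \sqrt{1967}\right) \left(\left(114^{2} - 6042 - -3233 + 114 \left(-61\right)\right) - 35141\right) = - 7 \left(-18470 + 2 \sqrt{1967}\right) \left(\left(12996 - 6042 + 3233 - 6954\right) - 35141\right) = - 7 \left(-18470 + 2 \sqrt{1967}\right) \left(3233 - 35141\right) = - 7 \left(-18470 + 2 \sqrt{1967}\right) \left(-31908\right) = - 7 \left(589340760 - 63816 \sqrt{1967}\right) = -4125385320 + 446712 \sqrt{1967} \approx -4.1056 \cdot 10^{9}$)
$\frac{1}{E} = \frac{1}{-4125385320 + 446712 \sqrt{1967}}$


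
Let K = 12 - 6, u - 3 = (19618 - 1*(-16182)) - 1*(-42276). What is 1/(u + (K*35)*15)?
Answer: 1/81229 ≈ 1.2311e-5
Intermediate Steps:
u = 78079 (u = 3 + ((19618 - 1*(-16182)) - 1*(-42276)) = 3 + ((19618 + 16182) + 42276) = 3 + (35800 + 42276) = 3 + 78076 = 78079)
K = 6
1/(u + (K*35)*15) = 1/(78079 + (6*35)*15) = 1/(78079 + 210*15) = 1/(78079 + 3150) = 1/81229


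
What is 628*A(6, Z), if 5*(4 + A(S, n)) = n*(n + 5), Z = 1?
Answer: -8792/5 ≈ -1758.4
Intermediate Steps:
A(S, n) = -4 + n*(5 + n)/5 (A(S, n) = -4 + (n*(n + 5))/5 = -4 + (n*(5 + n))/5 = -4 + n*(5 + n)/5)
628*A(6, Z) = 628*(-4 + 1 + (1/5)*1**2) = 628*(-4 + 1 + (1/5)*1) = 628*(-4 + 1 + 1/5) = 628*(-14/5) = -8792/5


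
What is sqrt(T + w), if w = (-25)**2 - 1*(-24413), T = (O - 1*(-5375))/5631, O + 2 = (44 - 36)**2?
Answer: sqrt(793939550865)/5631 ≈ 158.24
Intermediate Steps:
O = 62 (O = -2 + (44 - 36)**2 = -2 + 8**2 = -2 + 64 = 62)
T = 5437/5631 (T = (62 - 1*(-5375))/5631 = (62 + 5375)*(1/5631) = 5437*(1/5631) = 5437/5631 ≈ 0.96555)
w = 25038 (w = 625 + 24413 = 25038)
sqrt(T + w) = sqrt(5437/5631 + 25038) = sqrt(140994415/5631) = sqrt(793939550865)/5631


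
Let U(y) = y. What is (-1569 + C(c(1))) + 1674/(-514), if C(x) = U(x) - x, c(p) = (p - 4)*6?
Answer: -404070/257 ≈ -1572.3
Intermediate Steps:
c(p) = -24 + 6*p (c(p) = (-4 + p)*6 = -24 + 6*p)
C(x) = 0 (C(x) = x - x = 0)
(-1569 + C(c(1))) + 1674/(-514) = (-1569 + 0) + 1674/(-514) = -1569 + 1674*(-1/514) = -1569 - 837/257 = -404070/257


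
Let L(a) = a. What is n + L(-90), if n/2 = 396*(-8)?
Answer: -6426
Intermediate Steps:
n = -6336 (n = 2*(396*(-8)) = 2*(-3168) = -6336)
n + L(-90) = -6336 - 90 = -6426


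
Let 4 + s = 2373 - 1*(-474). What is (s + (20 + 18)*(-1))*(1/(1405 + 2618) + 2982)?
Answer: 11216808845/1341 ≈ 8.3645e+6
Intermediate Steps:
s = 2843 (s = -4 + (2373 - 1*(-474)) = -4 + (2373 + 474) = -4 + 2847 = 2843)
(s + (20 + 18)*(-1))*(1/(1405 + 2618) + 2982) = (2843 + (20 + 18)*(-1))*(1/(1405 + 2618) + 2982) = (2843 + 38*(-1))*(1/4023 + 2982) = (2843 - 38)*(1/4023 + 2982) = 2805*(11996587/4023) = 11216808845/1341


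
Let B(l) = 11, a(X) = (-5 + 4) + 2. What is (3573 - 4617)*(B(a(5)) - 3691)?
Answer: 3841920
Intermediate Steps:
a(X) = 1 (a(X) = -1 + 2 = 1)
(3573 - 4617)*(B(a(5)) - 3691) = (3573 - 4617)*(11 - 3691) = -1044*(-3680) = 3841920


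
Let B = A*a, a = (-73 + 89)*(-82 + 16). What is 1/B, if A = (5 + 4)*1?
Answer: -1/9504 ≈ -0.00010522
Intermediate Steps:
A = 9 (A = 9*1 = 9)
a = -1056 (a = 16*(-66) = -1056)
B = -9504 (B = 9*(-1056) = -9504)
1/B = 1/(-9504) = -1/9504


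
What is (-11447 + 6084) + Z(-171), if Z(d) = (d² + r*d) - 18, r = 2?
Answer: 23518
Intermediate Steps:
Z(d) = -18 + d² + 2*d (Z(d) = (d² + 2*d) - 18 = -18 + d² + 2*d)
(-11447 + 6084) + Z(-171) = (-11447 + 6084) + (-18 + (-171)² + 2*(-171)) = -5363 + (-18 + 29241 - 342) = -5363 + 28881 = 23518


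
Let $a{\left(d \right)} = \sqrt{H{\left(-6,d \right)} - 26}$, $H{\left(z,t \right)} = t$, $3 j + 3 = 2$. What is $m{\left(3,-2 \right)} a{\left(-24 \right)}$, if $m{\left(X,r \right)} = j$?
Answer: $- \frac{5 i \sqrt{2}}{3} \approx - 2.357 i$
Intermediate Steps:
$j = - \frac{1}{3}$ ($j = -1 + \frac{1}{3} \cdot 2 = -1 + \frac{2}{3} = - \frac{1}{3} \approx -0.33333$)
$m{\left(X,r \right)} = - \frac{1}{3}$
$a{\left(d \right)} = \sqrt{-26 + d}$ ($a{\left(d \right)} = \sqrt{d - 26} = \sqrt{-26 + d}$)
$m{\left(3,-2 \right)} a{\left(-24 \right)} = - \frac{\sqrt{-26 - 24}}{3} = - \frac{\sqrt{-50}}{3} = - \frac{5 i \sqrt{2}}{3}$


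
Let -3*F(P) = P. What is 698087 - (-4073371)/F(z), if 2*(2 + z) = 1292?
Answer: 437347915/644 ≈ 6.7911e+5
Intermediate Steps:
z = 644 (z = -2 + (½)*1292 = -2 + 646 = 644)
F(P) = -P/3
698087 - (-4073371)/F(z) = 698087 - (-4073371)/((-⅓*644)) = 698087 - (-4073371)/(-644/3) = 698087 - (-4073371)*(-3)/644 = 698087 - 1*12220113/644 = 698087 - 12220113/644 = 437347915/644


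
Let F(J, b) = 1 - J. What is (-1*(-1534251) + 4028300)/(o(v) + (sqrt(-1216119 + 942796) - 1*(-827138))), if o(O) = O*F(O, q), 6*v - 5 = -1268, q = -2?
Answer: 69653573865676/9799840533129 - 89000816*I*sqrt(273323)/9799840533129 ≈ 7.1076 - 0.004748*I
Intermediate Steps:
v = -421/2 (v = 5/6 + (1/6)*(-1268) = 5/6 - 634/3 = -421/2 ≈ -210.50)
o(O) = O*(1 - O)
(-1*(-1534251) + 4028300)/(o(v) + (sqrt(-1216119 + 942796) - 1*(-827138))) = (-1*(-1534251) + 4028300)/(-421*(1 - 1*(-421/2))/2 + (sqrt(-1216119 + 942796) - 1*(-827138))) = (1534251 + 4028300)/(-421*(1 + 421/2)/2 + (sqrt(-273323) + 827138)) = 5562551/(-421/2*423/2 + (I*sqrt(273323) + 827138)) = 5562551/(-178083/4 + (827138 + I*sqrt(273323))) = 5562551/(3130469/4 + I*sqrt(273323))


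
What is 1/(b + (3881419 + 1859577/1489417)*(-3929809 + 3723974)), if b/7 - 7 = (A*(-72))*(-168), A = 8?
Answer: -1489417/1189942097510609275 ≈ -1.2517e-12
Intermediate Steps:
b = 677425 (b = 49 + 7*((8*(-72))*(-168)) = 49 + 7*(-576*(-168)) = 49 + 7*96768 = 49 + 677376 = 677425)
1/(b + (3881419 + 1859577/1489417)*(-3929809 + 3723974)) = 1/(677425 + (3881419 + 1859577/1489417)*(-3929809 + 3723974)) = 1/(677425 + (3881419 + 1859577*(1/1489417))*(-205835)) = 1/(677425 + (3881419 + 1859577/1489417)*(-205835)) = 1/(677425 + (5781053302300/1489417)*(-205835)) = 1/(677425 - 1189943106478920500/1489417) = 1/(-1189942097510609275/1489417) = -1489417/1189942097510609275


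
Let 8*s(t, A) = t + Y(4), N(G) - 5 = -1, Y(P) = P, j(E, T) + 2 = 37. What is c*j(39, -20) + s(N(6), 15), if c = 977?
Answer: 34196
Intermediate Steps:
j(E, T) = 35 (j(E, T) = -2 + 37 = 35)
N(G) = 4 (N(G) = 5 - 1 = 4)
s(t, A) = 1/2 + t/8 (s(t, A) = (t + 4)/8 = (4 + t)/8 = 1/2 + t/8)
c*j(39, -20) + s(N(6), 15) = 977*35 + (1/2 + (1/8)*4) = 34195 + (1/2 + 1/2) = 34195 + 1 = 34196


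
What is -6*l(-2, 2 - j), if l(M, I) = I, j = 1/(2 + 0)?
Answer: -9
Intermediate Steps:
j = ½ (j = 1/2 = ½ ≈ 0.50000)
-6*l(-2, 2 - j) = -6*(2 - 1*½) = -6*(2 - ½) = -6*3/2 = -9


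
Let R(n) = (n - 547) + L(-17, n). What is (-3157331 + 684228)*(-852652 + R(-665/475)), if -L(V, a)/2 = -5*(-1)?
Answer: 10550385999356/5 ≈ 2.1101e+12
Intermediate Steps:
L(V, a) = -10 (L(V, a) = -(-10)*(-1) = -2*5 = -10)
R(n) = -557 + n (R(n) = (n - 547) - 10 = (-547 + n) - 10 = -557 + n)
(-3157331 + 684228)*(-852652 + R(-665/475)) = (-3157331 + 684228)*(-852652 + (-557 - 665/475)) = -2473103*(-852652 + (-557 - 665*1/475)) = -2473103*(-852652 + (-557 - 7/5)) = -2473103*(-852652 - 2792/5) = -2473103*(-4266052/5) = 10550385999356/5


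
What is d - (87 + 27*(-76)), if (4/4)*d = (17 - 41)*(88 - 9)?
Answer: 69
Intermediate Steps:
d = -1896 (d = (17 - 41)*(88 - 9) = -24*79 = -1896)
d - (87 + 27*(-76)) = -1896 - (87 + 27*(-76)) = -1896 - (87 - 2052) = -1896 - 1*(-1965) = -1896 + 1965 = 69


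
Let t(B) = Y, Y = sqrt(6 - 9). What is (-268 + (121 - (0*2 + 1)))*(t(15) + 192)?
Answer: -28416 - 148*I*sqrt(3) ≈ -28416.0 - 256.34*I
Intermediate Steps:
Y = I*sqrt(3) (Y = sqrt(-3) = I*sqrt(3) ≈ 1.732*I)
t(B) = I*sqrt(3)
(-268 + (121 - (0*2 + 1)))*(t(15) + 192) = (-268 + (121 - (0*2 + 1)))*(I*sqrt(3) + 192) = (-268 + (121 - (0 + 1)))*(192 + I*sqrt(3)) = (-268 + (121 - 1*1))*(192 + I*sqrt(3)) = (-268 + (121 - 1))*(192 + I*sqrt(3)) = (-268 + 120)*(192 + I*sqrt(3)) = -148*(192 + I*sqrt(3)) = -28416 - 148*I*sqrt(3)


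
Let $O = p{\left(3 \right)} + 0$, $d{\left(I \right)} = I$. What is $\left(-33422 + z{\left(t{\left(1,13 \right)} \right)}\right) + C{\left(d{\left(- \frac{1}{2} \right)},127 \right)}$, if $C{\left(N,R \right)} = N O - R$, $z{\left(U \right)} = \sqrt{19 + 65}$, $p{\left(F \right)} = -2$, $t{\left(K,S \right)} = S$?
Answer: $-33548 + 2 \sqrt{21} \approx -33539.0$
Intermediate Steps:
$O = -2$ ($O = -2 + 0 = -2$)
$z{\left(U \right)} = 2 \sqrt{21}$ ($z{\left(U \right)} = \sqrt{84} = 2 \sqrt{21}$)
$C{\left(N,R \right)} = - R - 2 N$ ($C{\left(N,R \right)} = N \left(-2\right) - R = - 2 N - R = - R - 2 N$)
$\left(-33422 + z{\left(t{\left(1,13 \right)} \right)}\right) + C{\left(d{\left(- \frac{1}{2} \right)},127 \right)} = \left(-33422 + 2 \sqrt{21}\right) - \left(127 + 2 \left(- \frac{1}{2}\right)\right) = \left(-33422 + 2 \sqrt{21}\right) - \left(127 + 2 \left(\left(-1\right) \frac{1}{2}\right)\right) = \left(-33422 + 2 \sqrt{21}\right) - 126 = -33548 + 2 \sqrt{21}$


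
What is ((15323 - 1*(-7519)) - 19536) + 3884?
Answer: 7190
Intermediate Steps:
((15323 - 1*(-7519)) - 19536) + 3884 = ((15323 + 7519) - 19536) + 3884 = (22842 - 19536) + 3884 = 3306 + 3884 = 7190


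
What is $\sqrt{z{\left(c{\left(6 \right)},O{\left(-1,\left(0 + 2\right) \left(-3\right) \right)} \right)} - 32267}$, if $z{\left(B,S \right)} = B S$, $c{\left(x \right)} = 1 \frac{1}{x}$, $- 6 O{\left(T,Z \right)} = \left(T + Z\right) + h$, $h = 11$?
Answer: $\frac{2 i \sqrt{72601}}{3} \approx 179.63 i$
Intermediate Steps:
$O{\left(T,Z \right)} = - \frac{11}{6} - \frac{T}{6} - \frac{Z}{6}$ ($O{\left(T,Z \right)} = - \frac{\left(T + Z\right) + 11}{6} = - \frac{11 + T + Z}{6} = - \frac{11}{6} - \frac{T}{6} - \frac{Z}{6}$)
$c{\left(x \right)} = \frac{1}{x}$
$\sqrt{z{\left(c{\left(6 \right)},O{\left(-1,\left(0 + 2\right) \left(-3\right) \right)} \right)} - 32267} = \sqrt{\frac{- \frac{11}{6} - - \frac{1}{6} - \frac{\left(0 + 2\right) \left(-3\right)}{6}}{6} - 32267} = \sqrt{\frac{- \frac{11}{6} + \frac{1}{6} - \frac{2 \left(-3\right)}{6}}{6} - 32267} = \sqrt{\frac{- \frac{11}{6} + \frac{1}{6} - -1}{6} - 32267} = \sqrt{\frac{- \frac{11}{6} + \frac{1}{6} + 1}{6} - 32267} = \sqrt{\frac{1}{6} \left(- \frac{2}{3}\right) - 32267} = \sqrt{- \frac{1}{9} - 32267} = \sqrt{- \frac{290404}{9}} = \frac{2 i \sqrt{72601}}{3}$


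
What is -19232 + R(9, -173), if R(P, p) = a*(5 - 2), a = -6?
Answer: -19250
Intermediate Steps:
R(P, p) = -18 (R(P, p) = -6*(5 - 2) = -6*3 = -18)
-19232 + R(9, -173) = -19232 - 18 = -19250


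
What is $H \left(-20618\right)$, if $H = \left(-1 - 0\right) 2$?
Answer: $41236$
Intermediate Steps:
$H = -2$ ($H = \left(-1 + 0\right) 2 = \left(-1\right) 2 = -2$)
$H \left(-20618\right) = \left(-2\right) \left(-20618\right) = 41236$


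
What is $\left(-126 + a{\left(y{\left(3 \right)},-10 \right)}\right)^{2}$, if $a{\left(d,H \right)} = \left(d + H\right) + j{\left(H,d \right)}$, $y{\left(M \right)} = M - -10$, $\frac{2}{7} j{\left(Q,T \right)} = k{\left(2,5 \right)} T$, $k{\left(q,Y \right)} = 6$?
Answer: $22500$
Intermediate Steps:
$j{\left(Q,T \right)} = 21 T$ ($j{\left(Q,T \right)} = \frac{7 \cdot 6 T}{2} = 21 T$)
$y{\left(M \right)} = 10 + M$ ($y{\left(M \right)} = M + 10 = 10 + M$)
$a{\left(d,H \right)} = H + 22 d$ ($a{\left(d,H \right)} = \left(d + H\right) + 21 d = \left(H + d\right) + 21 d = H + 22 d$)
$\left(-126 + a{\left(y{\left(3 \right)},-10 \right)}\right)^{2} = \left(-126 - \left(10 - 22 \left(10 + 3\right)\right)\right)^{2} = \left(-126 + \left(-10 + 22 \cdot 13\right)\right)^{2} = \left(-126 + \left(-10 + 286\right)\right)^{2} = \left(-126 + 276\right)^{2} = 150^{2} = 22500$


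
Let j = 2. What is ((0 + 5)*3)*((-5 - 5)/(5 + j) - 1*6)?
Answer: -780/7 ≈ -111.43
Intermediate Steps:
((0 + 5)*3)*((-5 - 5)/(5 + j) - 1*6) = ((0 + 5)*3)*((-5 - 5)/(5 + 2) - 1*6) = (5*3)*(-10/7 - 6) = 15*(-10*⅐ - 6) = 15*(-10/7 - 6) = 15*(-52/7) = -780/7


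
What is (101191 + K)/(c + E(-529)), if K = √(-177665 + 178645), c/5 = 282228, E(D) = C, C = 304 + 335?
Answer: 101191/1411779 + 14*√5/1411779 ≈ 0.071698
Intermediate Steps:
C = 639
E(D) = 639
c = 1411140 (c = 5*282228 = 1411140)
K = 14*√5 (K = √980 = 14*√5 ≈ 31.305)
(101191 + K)/(c + E(-529)) = (101191 + 14*√5)/(1411140 + 639) = (101191 + 14*√5)/1411779 = (101191 + 14*√5)*(1/1411779) = 101191/1411779 + 14*√5/1411779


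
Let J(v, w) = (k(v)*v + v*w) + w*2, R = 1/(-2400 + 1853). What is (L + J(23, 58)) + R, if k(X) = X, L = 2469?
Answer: 2433055/547 ≈ 4448.0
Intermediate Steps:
R = -1/547 (R = 1/(-547) = -1/547 ≈ -0.0018282)
J(v, w) = v² + 2*w + v*w (J(v, w) = (v*v + v*w) + w*2 = (v² + v*w) + 2*w = v² + 2*w + v*w)
(L + J(23, 58)) + R = (2469 + (23² + 2*58 + 23*58)) - 1/547 = (2469 + (529 + 116 + 1334)) - 1/547 = (2469 + 1979) - 1/547 = 4448 - 1/547 = 2433055/547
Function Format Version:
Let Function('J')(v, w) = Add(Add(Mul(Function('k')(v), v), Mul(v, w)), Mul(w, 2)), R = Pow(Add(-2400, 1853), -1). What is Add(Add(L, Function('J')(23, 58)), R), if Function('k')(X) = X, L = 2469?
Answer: Rational(2433055, 547) ≈ 4448.0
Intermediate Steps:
R = Rational(-1, 547) (R = Pow(-547, -1) = Rational(-1, 547) ≈ -0.0018282)
Function('J')(v, w) = Add(Pow(v, 2), Mul(2, w), Mul(v, w)) (Function('J')(v, w) = Add(Add(Mul(v, v), Mul(v, w)), Mul(w, 2)) = Add(Add(Pow(v, 2), Mul(v, w)), Mul(2, w)) = Add(Pow(v, 2), Mul(2, w), Mul(v, w)))
Add(Add(L, Function('J')(23, 58)), R) = Add(Add(2469, Add(Pow(23, 2), Mul(2, 58), Mul(23, 58))), Rational(-1, 547)) = Add(Add(2469, Add(529, 116, 1334)), Rational(-1, 547)) = Add(Add(2469, 1979), Rational(-1, 547)) = Add(4448, Rational(-1, 547)) = Rational(2433055, 547)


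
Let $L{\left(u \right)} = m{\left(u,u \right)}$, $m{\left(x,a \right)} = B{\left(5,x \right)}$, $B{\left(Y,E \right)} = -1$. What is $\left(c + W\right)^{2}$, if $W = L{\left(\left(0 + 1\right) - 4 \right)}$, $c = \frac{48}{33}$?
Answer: $\frac{25}{121} \approx 0.20661$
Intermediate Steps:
$m{\left(x,a \right)} = -1$
$c = \frac{16}{11}$ ($c = 48 \cdot \frac{1}{33} = \frac{16}{11} \approx 1.4545$)
$L{\left(u \right)} = -1$
$W = -1$
$\left(c + W\right)^{2} = \left(\frac{16}{11} - 1\right)^{2} = \left(\frac{5}{11}\right)^{2} = \frac{25}{121}$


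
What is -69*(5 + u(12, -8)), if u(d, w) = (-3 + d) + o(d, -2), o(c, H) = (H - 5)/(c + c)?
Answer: -7567/8 ≈ -945.88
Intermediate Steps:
o(c, H) = (-5 + H)/(2*c) (o(c, H) = (-5 + H)/((2*c)) = (-5 + H)*(1/(2*c)) = (-5 + H)/(2*c))
u(d, w) = -3 + d - 7/(2*d) (u(d, w) = (-3 + d) + (-5 - 2)/(2*d) = (-3 + d) + (½)*(-7)/d = (-3 + d) - 7/(2*d) = -3 + d - 7/(2*d))
-69*(5 + u(12, -8)) = -69*(5 + (-3 + 12 - 7/2/12)) = -69*(5 + (-3 + 12 - 7/2*1/12)) = -69*(5 + (-3 + 12 - 7/24)) = -69*(5 + 209/24) = -69*329/24 = -7567/8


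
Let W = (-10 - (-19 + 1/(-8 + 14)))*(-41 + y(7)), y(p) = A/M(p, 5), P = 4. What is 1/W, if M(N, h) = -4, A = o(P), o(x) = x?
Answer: -1/371 ≈ -0.0026954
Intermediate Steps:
A = 4
y(p) = -1 (y(p) = 4/(-4) = 4*(-¼) = -1)
W = -371 (W = (-10 - (-19 + 1/(-8 + 14)))*(-41 - 1) = (-10 - (-19 + 1/6))*(-42) = (-10 - (-19 + ⅙))*(-42) = (-10 - 1*(-113/6))*(-42) = (-10 + 113/6)*(-42) = (53/6)*(-42) = -371)
1/W = 1/(-371) = -1/371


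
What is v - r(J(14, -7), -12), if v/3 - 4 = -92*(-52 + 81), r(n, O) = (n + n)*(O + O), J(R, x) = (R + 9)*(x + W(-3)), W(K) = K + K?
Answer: -22344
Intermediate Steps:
W(K) = 2*K
J(R, x) = (-6 + x)*(9 + R) (J(R, x) = (R + 9)*(x + 2*(-3)) = (9 + R)*(x - 6) = (9 + R)*(-6 + x) = (-6 + x)*(9 + R))
r(n, O) = 4*O*n (r(n, O) = (2*n)*(2*O) = 4*O*n)
v = -7992 (v = 12 + 3*(-92*(-52 + 81)) = 12 + 3*(-92*29) = 12 + 3*(-2668) = 12 - 8004 = -7992)
v - r(J(14, -7), -12) = -7992 - 4*(-12)*(-54 - 6*14 + 9*(-7) + 14*(-7)) = -7992 - 4*(-12)*(-54 - 84 - 63 - 98) = -7992 - 4*(-12)*(-299) = -7992 - 1*14352 = -7992 - 14352 = -22344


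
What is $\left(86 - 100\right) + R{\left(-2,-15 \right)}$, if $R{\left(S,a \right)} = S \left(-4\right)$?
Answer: $-6$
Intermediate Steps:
$R{\left(S,a \right)} = - 4 S$
$\left(86 - 100\right) + R{\left(-2,-15 \right)} = \left(86 - 100\right) - -8 = -14 + 8 = -6$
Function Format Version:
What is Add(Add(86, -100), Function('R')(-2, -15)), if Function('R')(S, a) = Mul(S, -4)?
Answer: -6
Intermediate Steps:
Function('R')(S, a) = Mul(-4, S)
Add(Add(86, -100), Function('R')(-2, -15)) = Add(Add(86, -100), Mul(-4, -2)) = Add(-14, 8) = -6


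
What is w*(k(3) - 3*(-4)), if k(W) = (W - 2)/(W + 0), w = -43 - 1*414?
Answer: -16909/3 ≈ -5636.3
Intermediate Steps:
w = -457 (w = -43 - 414 = -457)
k(W) = (-2 + W)/W
w*(k(3) - 3*(-4)) = -457*((-2 + 3)/3 - 3*(-4)) = -457*((⅓)*1 + 12) = -457*(⅓ + 12) = -457*37/3 = -16909/3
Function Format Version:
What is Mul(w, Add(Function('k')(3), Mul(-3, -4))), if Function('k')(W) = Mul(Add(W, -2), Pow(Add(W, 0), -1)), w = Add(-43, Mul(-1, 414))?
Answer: Rational(-16909, 3) ≈ -5636.3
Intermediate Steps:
w = -457 (w = Add(-43, -414) = -457)
Function('k')(W) = Mul(Pow(W, -1), Add(-2, W)) (Function('k')(W) = Mul(Add(-2, W), Pow(W, -1)) = Mul(Pow(W, -1), Add(-2, W)))
Mul(w, Add(Function('k')(3), Mul(-3, -4))) = Mul(-457, Add(Mul(Pow(3, -1), Add(-2, 3)), Mul(-3, -4))) = Mul(-457, Add(Mul(Rational(1, 3), 1), 12)) = Mul(-457, Add(Rational(1, 3), 12)) = Mul(-457, Rational(37, 3)) = Rational(-16909, 3)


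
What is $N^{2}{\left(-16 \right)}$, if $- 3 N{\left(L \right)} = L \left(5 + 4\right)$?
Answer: $2304$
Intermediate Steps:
$N{\left(L \right)} = - 3 L$ ($N{\left(L \right)} = - \frac{L \left(5 + 4\right)}{3} = - \frac{L 9}{3} = - \frac{9 L}{3} = - 3 L$)
$N^{2}{\left(-16 \right)} = \left(\left(-3\right) \left(-16\right)\right)^{2} = 48^{2} = 2304$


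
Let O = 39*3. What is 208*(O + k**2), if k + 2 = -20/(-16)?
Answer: 24453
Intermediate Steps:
k = -3/4 (k = -2 - 20/(-16) = -2 - 20*(-1/16) = -2 + 5/4 = -3/4 ≈ -0.75000)
O = 117
208*(O + k**2) = 208*(117 + (-3/4)**2) = 208*(117 + 9/16) = 208*(1881/16) = 24453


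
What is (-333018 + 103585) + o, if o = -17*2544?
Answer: -272681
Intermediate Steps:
o = -43248
(-333018 + 103585) + o = (-333018 + 103585) - 43248 = -229433 - 43248 = -272681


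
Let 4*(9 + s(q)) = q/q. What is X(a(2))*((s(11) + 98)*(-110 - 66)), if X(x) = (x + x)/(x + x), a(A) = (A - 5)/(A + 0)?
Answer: -15708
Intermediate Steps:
s(q) = -35/4 (s(q) = -9 + (q/q)/4 = -9 + (¼)*1 = -9 + ¼ = -35/4)
a(A) = (-5 + A)/A
X(x) = 1 (X(x) = (2*x)/((2*x)) = (2*x)*(1/(2*x)) = 1)
X(a(2))*((s(11) + 98)*(-110 - 66)) = 1*((-35/4 + 98)*(-110 - 66)) = 1*((357/4)*(-176)) = 1*(-15708) = -15708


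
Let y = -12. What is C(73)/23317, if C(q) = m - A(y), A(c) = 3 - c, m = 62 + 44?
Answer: 13/3331 ≈ 0.0039027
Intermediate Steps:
m = 106
C(q) = 91 (C(q) = 106 - (3 - 1*(-12)) = 106 - (3 + 12) = 106 - 1*15 = 106 - 15 = 91)
C(73)/23317 = 91/23317 = 91*(1/23317) = 13/3331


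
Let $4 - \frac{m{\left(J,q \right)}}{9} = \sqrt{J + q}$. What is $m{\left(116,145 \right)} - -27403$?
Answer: $27439 - 27 \sqrt{29} \approx 27294.0$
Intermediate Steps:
$m{\left(J,q \right)} = 36 - 9 \sqrt{J + q}$
$m{\left(116,145 \right)} - -27403 = \left(36 - 9 \sqrt{116 + 145}\right) - -27403 = \left(36 - 9 \sqrt{261}\right) + 27403 = \left(36 - 9 \cdot 3 \sqrt{29}\right) + 27403 = \left(36 - 27 \sqrt{29}\right) + 27403 = 27439 - 27 \sqrt{29}$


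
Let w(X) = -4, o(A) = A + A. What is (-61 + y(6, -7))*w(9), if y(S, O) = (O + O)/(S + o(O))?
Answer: 237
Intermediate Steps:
o(A) = 2*A
y(S, O) = 2*O/(S + 2*O) (y(S, O) = (O + O)/(S + 2*O) = (2*O)/(S + 2*O) = 2*O/(S + 2*O))
(-61 + y(6, -7))*w(9) = (-61 + 2*(-7)/(6 + 2*(-7)))*(-4) = (-61 + 2*(-7)/(6 - 14))*(-4) = (-61 + 2*(-7)/(-8))*(-4) = (-61 + 2*(-7)*(-1/8))*(-4) = (-61 + 7/4)*(-4) = -237/4*(-4) = 237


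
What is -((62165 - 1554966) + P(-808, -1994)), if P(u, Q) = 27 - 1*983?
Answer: 1493757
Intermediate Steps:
P(u, Q) = -956 (P(u, Q) = 27 - 983 = -956)
-((62165 - 1554966) + P(-808, -1994)) = -((62165 - 1554966) - 956) = -(-1492801 - 956) = -1*(-1493757) = 1493757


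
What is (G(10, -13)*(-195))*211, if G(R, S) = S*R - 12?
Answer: 5842590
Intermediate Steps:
G(R, S) = -12 + R*S (G(R, S) = R*S - 12 = -12 + R*S)
(G(10, -13)*(-195))*211 = ((-12 + 10*(-13))*(-195))*211 = ((-12 - 130)*(-195))*211 = -142*(-195)*211 = 27690*211 = 5842590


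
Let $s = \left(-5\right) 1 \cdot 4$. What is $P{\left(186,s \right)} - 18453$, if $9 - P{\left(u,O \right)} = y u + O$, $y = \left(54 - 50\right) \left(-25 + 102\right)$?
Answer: $-75712$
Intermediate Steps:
$s = -20$ ($s = \left(-5\right) 4 = -20$)
$y = 308$ ($y = 4 \cdot 77 = 308$)
$P{\left(u,O \right)} = 9 - O - 308 u$ ($P{\left(u,O \right)} = 9 - \left(308 u + O\right) = 9 - \left(O + 308 u\right) = 9 - O - 308 u$)
$P{\left(186,s \right)} - 18453 = \left(9 - -20 - 57288\right) - 18453 = \left(9 + 20 - 57288\right) - 18453 = -57259 - 18453 = -75712$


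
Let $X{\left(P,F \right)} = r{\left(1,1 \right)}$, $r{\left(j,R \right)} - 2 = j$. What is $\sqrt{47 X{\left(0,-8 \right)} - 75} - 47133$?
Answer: $-47133 + \sqrt{66} \approx -47125.0$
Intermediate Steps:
$r{\left(j,R \right)} = 2 + j$
$X{\left(P,F \right)} = 3$ ($X{\left(P,F \right)} = 2 + 1 = 3$)
$\sqrt{47 X{\left(0,-8 \right)} - 75} - 47133 = \sqrt{47 \cdot 3 - 75} - 47133 = \sqrt{141 - 75} - 47133 = \sqrt{66} - 47133 = -47133 + \sqrt{66}$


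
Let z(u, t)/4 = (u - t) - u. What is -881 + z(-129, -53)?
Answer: -669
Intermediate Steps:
z(u, t) = -4*t (z(u, t) = 4*((u - t) - u) = 4*(-t) = -4*t)
-881 + z(-129, -53) = -881 - 4*(-53) = -881 + 212 = -669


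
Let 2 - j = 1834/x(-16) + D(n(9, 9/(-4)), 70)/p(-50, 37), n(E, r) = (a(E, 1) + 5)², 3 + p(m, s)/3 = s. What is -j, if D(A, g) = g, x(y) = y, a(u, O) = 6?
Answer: -47303/408 ≈ -115.94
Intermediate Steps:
p(m, s) = -9 + 3*s
n(E, r) = 121 (n(E, r) = (6 + 5)² = 11² = 121)
j = 47303/408 (j = 2 - (1834/(-16) + 70/(-9 + 3*37)) = 2 - (1834*(-1/16) + 70/(-9 + 111)) = 2 - (-917/8 + 70/102) = 2 - (-917/8 + 70*(1/102)) = 2 - (-917/8 + 35/51) = 2 - 1*(-46487/408) = 2 + 46487/408 = 47303/408 ≈ 115.94)
-j = -1*47303/408 = -47303/408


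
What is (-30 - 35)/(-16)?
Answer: 65/16 ≈ 4.0625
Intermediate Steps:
(-30 - 35)/(-16) = -1/16*(-65) = 65/16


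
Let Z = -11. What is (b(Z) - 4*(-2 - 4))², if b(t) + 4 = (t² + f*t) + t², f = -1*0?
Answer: 68644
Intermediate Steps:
f = 0
b(t) = -4 + 2*t² (b(t) = -4 + ((t² + 0*t) + t²) = -4 + ((t² + 0) + t²) = -4 + (t² + t²) = -4 + 2*t²)
(b(Z) - 4*(-2 - 4))² = ((-4 + 2*(-11)²) - 4*(-2 - 4))² = ((-4 + 2*121) - 4*(-6))² = ((-4 + 242) + 24)² = (238 + 24)² = 262² = 68644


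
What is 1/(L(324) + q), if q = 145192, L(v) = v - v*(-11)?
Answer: 1/149080 ≈ 6.7078e-6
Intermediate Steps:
L(v) = 12*v (L(v) = v + 11*v = 12*v)
1/(L(324) + q) = 1/(12*324 + 145192) = 1/(3888 + 145192) = 1/149080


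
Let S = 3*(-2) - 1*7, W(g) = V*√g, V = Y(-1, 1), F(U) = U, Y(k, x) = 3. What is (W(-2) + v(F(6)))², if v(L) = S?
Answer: 151 - 78*I*√2 ≈ 151.0 - 110.31*I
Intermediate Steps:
V = 3
W(g) = 3*√g
S = -13 (S = -6 - 7 = -13)
v(L) = -13
(W(-2) + v(F(6)))² = (3*√(-2) - 13)² = (3*(I*√2) - 13)² = (3*I*√2 - 13)² = (-13 + 3*I*√2)²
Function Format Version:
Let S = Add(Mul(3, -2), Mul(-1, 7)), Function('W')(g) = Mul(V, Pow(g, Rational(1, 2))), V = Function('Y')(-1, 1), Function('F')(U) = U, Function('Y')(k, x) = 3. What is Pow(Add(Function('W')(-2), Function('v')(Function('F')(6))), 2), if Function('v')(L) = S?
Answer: Add(151, Mul(-78, I, Pow(2, Rational(1, 2)))) ≈ Add(151.00, Mul(-110.31, I))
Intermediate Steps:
V = 3
Function('W')(g) = Mul(3, Pow(g, Rational(1, 2)))
S = -13 (S = Add(-6, -7) = -13)
Function('v')(L) = -13
Pow(Add(Function('W')(-2), Function('v')(Function('F')(6))), 2) = Pow(Add(Mul(3, Pow(-2, Rational(1, 2))), -13), 2) = Pow(Add(Mul(3, Mul(I, Pow(2, Rational(1, 2)))), -13), 2) = Pow(Add(Mul(3, I, Pow(2, Rational(1, 2))), -13), 2) = Pow(Add(-13, Mul(3, I, Pow(2, Rational(1, 2)))), 2)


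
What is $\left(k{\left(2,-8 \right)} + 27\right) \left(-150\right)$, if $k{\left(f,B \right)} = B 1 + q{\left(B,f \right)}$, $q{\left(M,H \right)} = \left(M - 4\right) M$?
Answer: $-17250$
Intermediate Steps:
$q{\left(M,H \right)} = M \left(-4 + M\right)$ ($q{\left(M,H \right)} = \left(-4 + M\right) M = M \left(-4 + M\right)$)
$k{\left(f,B \right)} = B + B \left(-4 + B\right)$ ($k{\left(f,B \right)} = B 1 + B \left(-4 + B\right) = B + B \left(-4 + B\right)$)
$\left(k{\left(2,-8 \right)} + 27\right) \left(-150\right) = \left(- 8 \left(-3 - 8\right) + 27\right) \left(-150\right) = \left(\left(-8\right) \left(-11\right) + 27\right) \left(-150\right) = \left(88 + 27\right) \left(-150\right) = 115 \left(-150\right) = -17250$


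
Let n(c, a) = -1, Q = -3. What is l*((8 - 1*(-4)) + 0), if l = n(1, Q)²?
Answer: 12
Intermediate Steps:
l = 1 (l = (-1)² = 1)
l*((8 - 1*(-4)) + 0) = 1*((8 - 1*(-4)) + 0) = 1*((8 + 4) + 0) = 1*(12 + 0) = 1*12 = 12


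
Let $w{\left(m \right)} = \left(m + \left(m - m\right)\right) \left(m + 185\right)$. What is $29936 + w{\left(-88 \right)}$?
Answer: $21400$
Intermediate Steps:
$w{\left(m \right)} = m \left(185 + m\right)$ ($w{\left(m \right)} = \left(m + 0\right) \left(185 + m\right) = m \left(185 + m\right)$)
$29936 + w{\left(-88 \right)} = 29936 - 88 \left(185 - 88\right) = 29936 - 8536 = 21400$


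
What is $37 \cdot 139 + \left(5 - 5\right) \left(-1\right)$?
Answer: $5143$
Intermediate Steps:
$37 \cdot 139 + \left(5 - 5\right) \left(-1\right) = 5143 + 0 \left(-1\right) = 5143 + 0 = 5143$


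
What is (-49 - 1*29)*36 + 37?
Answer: -2771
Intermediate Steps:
(-49 - 1*29)*36 + 37 = (-49 - 29)*36 + 37 = -78*36 + 37 = -2808 + 37 = -2771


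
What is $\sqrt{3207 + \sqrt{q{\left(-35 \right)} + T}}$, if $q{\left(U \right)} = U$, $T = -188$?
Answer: $\sqrt{3207 + i \sqrt{223}} \approx 56.631 + 0.1318 i$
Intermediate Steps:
$\sqrt{3207 + \sqrt{q{\left(-35 \right)} + T}} = \sqrt{3207 + \sqrt{-35 - 188}} = \sqrt{3207 + \sqrt{-223}} = \sqrt{3207 + i \sqrt{223}}$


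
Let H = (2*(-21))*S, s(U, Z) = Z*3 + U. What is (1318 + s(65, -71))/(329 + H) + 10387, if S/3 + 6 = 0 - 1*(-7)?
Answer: 2109731/203 ≈ 10393.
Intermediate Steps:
S = 3 (S = -18 + 3*(0 - 1*(-7)) = -18 + 3*(0 + 7) = -18 + 3*7 = -18 + 21 = 3)
s(U, Z) = U + 3*Z (s(U, Z) = 3*Z + U = U + 3*Z)
H = -126 (H = (2*(-21))*3 = -42*3 = -126)
(1318 + s(65, -71))/(329 + H) + 10387 = (1318 + (65 + 3*(-71)))/(329 - 126) + 10387 = (1318 + (65 - 213))/203 + 10387 = (1318 - 148)*(1/203) + 10387 = 1170*(1/203) + 10387 = 1170/203 + 10387 = 2109731/203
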